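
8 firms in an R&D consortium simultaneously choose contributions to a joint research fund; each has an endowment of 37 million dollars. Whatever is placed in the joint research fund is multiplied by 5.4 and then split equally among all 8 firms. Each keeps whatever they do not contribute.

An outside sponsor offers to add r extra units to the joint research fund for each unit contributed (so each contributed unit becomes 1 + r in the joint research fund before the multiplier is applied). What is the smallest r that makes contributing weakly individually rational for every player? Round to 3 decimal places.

0.481

With matching at rate r, one contributed unit becomes (1 + r) in the joint research fund and returns 5.4 × (1 + r) / 8 to the contributor.
Setting this equal to 1: 1 + r = 8/5.4 = 1.4815.
So the minimum matching rate is r = 1.4815 − 1 = 0.481.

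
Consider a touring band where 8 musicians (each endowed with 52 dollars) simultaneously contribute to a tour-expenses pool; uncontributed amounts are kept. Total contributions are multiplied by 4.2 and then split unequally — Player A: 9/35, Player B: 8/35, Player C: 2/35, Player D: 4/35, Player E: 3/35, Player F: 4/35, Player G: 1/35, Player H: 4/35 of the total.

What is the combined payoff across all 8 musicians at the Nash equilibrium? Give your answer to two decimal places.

Each unit j contributes comes back to j as 4.2 × (j's share), so j prefers to contribute only if that share exceeds 1/4.2 = 0.2381; otherwise keeping the unit dominates.
Player A alone (share 9/35) is above the threshold, contributing 52; the remaining 7 contribute 0. Total contributed: 52.
The tour-expenses pool pays out 4.2 × 52 = 218.40 in total (split across the unequal shares, but the aggregate is all that matters for the group sum).
The 7 free-riders keep 52 each, adding 364. Group total = 364 + 218.40 = 582.40.

582.40 dollars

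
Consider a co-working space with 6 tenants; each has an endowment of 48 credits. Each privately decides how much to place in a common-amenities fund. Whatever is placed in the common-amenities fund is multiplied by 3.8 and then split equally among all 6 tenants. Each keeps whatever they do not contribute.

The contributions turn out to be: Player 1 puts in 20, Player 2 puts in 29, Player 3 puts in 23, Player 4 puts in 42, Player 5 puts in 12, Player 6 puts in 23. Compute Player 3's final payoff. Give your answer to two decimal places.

Total contributed: 20 + 29 + 23 + 42 + 12 + 23 = 149.
Each receives 3.8 × 149 / 6 = 94.37 from the common-amenities fund.
Player 3 keeps 48 − 23 = 25, so Player 3's payoff is 25 + 94.37 = 119.37.

119.37 credits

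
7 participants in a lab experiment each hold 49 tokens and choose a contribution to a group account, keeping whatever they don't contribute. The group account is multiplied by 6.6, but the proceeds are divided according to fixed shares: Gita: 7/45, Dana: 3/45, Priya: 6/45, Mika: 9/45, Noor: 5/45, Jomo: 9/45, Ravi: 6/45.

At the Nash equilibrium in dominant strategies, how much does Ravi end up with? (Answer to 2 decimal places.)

178.36 tokens

Player j's private return per contributed unit is 6.6 × (j's share). Contributing is weakly dominant for j when that share is at least 1/6.6 = 0.1515, and contributing 0 is dominant otherwise.
Gita, Mika and Jomo are above the threshold, contributing 49 each; the remaining 4 contribute 0. Total contributed: 147.
Ravi keeps 49 and receives 6.6 × 147 × 6/45 = 129.36 from the group account, for a payoff of 178.36.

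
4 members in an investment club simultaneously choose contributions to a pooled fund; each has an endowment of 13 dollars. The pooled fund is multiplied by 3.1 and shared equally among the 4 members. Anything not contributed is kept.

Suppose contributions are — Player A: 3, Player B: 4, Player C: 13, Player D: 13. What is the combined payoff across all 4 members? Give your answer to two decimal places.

121.30 dollars

Total contributed: 3 + 4 + 13 + 13 = 33; total kept: 4 × 13 − 33 = 19.
The pooled fund pays out 3.1 × 33 = 102.30 in aggregate.
Group total = 19 + 102.30 = 121.30.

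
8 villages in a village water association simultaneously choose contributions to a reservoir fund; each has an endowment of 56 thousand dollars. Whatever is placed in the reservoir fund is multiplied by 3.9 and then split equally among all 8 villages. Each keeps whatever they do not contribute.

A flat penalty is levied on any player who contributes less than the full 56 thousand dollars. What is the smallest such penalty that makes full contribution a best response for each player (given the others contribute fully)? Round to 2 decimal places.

Given the others contribute fully, the best deviation is to contribute 0 (any partial contribution still incurs the fine and gives up units whose private return 0.4875 is below 1).
Deviating from 56 to 0 saves 56 thousand dollars but forfeits the deviator's share of the drop in the reservoir fund: 3.9/8 × 56 = 27.30.
So the deviation gain is 56 − 27.30 = 28.70, and the fine must be at least 28.70 thousand dollars to wipe it out.

28.70 thousand dollars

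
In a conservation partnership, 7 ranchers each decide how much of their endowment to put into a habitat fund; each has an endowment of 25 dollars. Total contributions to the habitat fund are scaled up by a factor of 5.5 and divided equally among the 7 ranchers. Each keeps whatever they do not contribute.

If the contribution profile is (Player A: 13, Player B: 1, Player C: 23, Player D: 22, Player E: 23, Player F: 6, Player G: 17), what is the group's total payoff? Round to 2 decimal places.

647.50 dollars

Total contributed: 13 + 1 + 23 + 22 + 23 + 6 + 17 = 105; total kept: 7 × 25 − 105 = 70.
The habitat fund pays out 5.5 × 105 = 577.50 in aggregate.
Group total = 70 + 577.50 = 647.50.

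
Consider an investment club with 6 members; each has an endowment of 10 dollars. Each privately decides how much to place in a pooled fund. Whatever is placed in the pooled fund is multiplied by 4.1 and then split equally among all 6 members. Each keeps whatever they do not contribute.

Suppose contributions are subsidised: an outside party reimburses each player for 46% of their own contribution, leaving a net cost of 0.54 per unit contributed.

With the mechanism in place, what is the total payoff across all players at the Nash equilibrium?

273.60 dollars

With the mechanism, a contributed unit returns (4.1/6) / 0.54 = 1.2654 per unit of net cost to the contributor — now above 1 — so contributing fully is weakly dominant for every player.
At the Nash equilibrium everyone contributes 10. Group total payoff = 6 × (10 × 0.46 + 4.1 × 10) = 273.60.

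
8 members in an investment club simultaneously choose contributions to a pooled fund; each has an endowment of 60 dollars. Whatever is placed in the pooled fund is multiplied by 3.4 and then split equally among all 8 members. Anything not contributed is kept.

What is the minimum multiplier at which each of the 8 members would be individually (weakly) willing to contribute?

8

A contributed unit returns (multiplier)/8 to its contributor.
This reaches 1 exactly when the multiplier is 8.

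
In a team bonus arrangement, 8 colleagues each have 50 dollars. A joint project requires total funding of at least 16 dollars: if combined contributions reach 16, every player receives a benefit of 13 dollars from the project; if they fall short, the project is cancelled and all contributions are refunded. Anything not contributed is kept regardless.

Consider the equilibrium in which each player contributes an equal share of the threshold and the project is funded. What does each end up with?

61 dollars

Equal share of the threshold: 16/8 = 2.
At this profile no one gains by cutting their contribution: any cut drops the total below 16, the project is cancelled, contributions are refunded, and the deviator ends with 50, which is less than 50 − 2 + 13 = 61. Contributing more than 2 just wastes the excess. So contributing exactly 2 is a best response.
Each player's payoff: 50 − 2 + 13 = 61.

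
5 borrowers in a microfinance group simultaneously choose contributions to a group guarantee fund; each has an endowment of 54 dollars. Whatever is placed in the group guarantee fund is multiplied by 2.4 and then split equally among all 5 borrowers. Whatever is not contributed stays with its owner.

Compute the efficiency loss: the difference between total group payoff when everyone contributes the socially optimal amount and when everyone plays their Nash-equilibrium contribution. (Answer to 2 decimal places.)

Each contributed unit returns 2.4/5 = 0.4800 to its contributor — below 1 — so contributing 0 is dominant for every player. At the Nash equilibrium everyone keeps their 54, and the group total is 5 × 54 = 270.
Each contributed unit returns 2.400 to the group as a whole (0.4800 to each of 5 players), which exceeds 1, so the social optimum is full contribution: group total = 2.400 × 270 = 648.00.
Efficiency loss = 648.00 − 270 = 378.00.

378.00 dollars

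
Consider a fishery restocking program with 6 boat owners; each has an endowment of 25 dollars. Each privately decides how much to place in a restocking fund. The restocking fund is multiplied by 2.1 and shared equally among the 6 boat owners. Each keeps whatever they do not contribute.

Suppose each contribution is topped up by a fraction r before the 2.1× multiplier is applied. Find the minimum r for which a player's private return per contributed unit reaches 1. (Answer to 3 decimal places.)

With matching at rate r, one contributed unit becomes (1 + r) in the restocking fund and returns 2.1 × (1 + r) / 6 to the contributor.
Setting this equal to 1: 1 + r = 6/2.1 = 2.8571.
So the minimum matching rate is r = 2.8571 − 1 = 1.857.

1.857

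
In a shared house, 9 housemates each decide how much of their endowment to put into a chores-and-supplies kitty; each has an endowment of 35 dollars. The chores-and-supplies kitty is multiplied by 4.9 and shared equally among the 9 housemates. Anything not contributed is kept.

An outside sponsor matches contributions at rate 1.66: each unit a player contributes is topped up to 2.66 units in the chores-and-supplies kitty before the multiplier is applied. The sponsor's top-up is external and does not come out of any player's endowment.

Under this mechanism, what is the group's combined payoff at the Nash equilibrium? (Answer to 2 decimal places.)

4105.71 dollars

With the mechanism, a contributed unit returns 4.9 × 2.66 / 9 = 1.4482 per unit of net cost to the contributor — now above 1 — so contributing fully is weakly dominant for every player.
At the Nash equilibrium everyone contributes 35. Group total payoff = 4.9 × 2.66 × 315 = 4105.71.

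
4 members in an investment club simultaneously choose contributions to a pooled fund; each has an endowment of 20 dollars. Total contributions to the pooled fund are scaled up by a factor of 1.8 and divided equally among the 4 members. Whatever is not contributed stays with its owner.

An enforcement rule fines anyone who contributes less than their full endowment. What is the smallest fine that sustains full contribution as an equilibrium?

Given the others contribute fully, the best deviation is to contribute 0 (any partial contribution still incurs the fine and gives up units whose private return 0.4500 is below 1).
Deviating from 20 to 0 saves 20 dollars but forfeits the deviator's share of the drop in the pooled fund: 1.8/4 × 20 = 9.00.
So the deviation gain is 20 − 9.00 = 11.00, and the fine must be at least 11.00 dollars to wipe it out.

11.00 dollars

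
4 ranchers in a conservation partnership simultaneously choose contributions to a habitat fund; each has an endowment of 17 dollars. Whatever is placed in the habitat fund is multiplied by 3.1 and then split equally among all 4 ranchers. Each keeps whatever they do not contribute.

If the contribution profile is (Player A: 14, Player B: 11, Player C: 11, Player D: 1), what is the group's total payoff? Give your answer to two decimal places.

145.70 dollars

Total contributed: 14 + 11 + 11 + 1 = 37; total kept: 4 × 17 − 37 = 31.
The habitat fund pays out 3.1 × 37 = 114.70 in aggregate.
Group total = 31 + 114.70 = 145.70.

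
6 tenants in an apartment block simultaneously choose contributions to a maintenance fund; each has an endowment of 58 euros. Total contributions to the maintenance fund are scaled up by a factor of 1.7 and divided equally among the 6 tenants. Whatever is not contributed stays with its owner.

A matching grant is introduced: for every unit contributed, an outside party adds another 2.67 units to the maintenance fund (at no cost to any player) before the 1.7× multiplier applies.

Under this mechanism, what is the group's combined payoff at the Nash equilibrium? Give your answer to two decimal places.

2171.17 euros

With the mechanism, a contributed unit returns 1.7 × 3.67 / 6 = 1.0398 per unit of net cost to the contributor — now above 1 — so contributing fully is weakly dominant for every player.
At the Nash equilibrium everyone contributes 58. Group total payoff = 1.7 × 3.67 × 348 = 2171.17.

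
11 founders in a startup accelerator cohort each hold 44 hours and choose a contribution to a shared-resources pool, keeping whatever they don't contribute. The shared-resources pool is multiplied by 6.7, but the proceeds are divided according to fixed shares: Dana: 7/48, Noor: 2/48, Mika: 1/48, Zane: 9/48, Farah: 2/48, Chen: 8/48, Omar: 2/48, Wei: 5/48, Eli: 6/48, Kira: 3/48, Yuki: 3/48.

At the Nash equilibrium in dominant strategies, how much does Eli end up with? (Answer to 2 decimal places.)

Player j's private return per contributed unit is 6.7 × (j's share). Contributing is weakly dominant for j when that share is at least 1/6.7 = 0.1493, and contributing 0 is dominant otherwise.
Zane and Chen clear that bar, contributing 44 each; the remaining 9 contribute 0. Total contributed: 88.
Eli keeps 44 and receives 6.7 × 88 × 6/48 = 73.70 from the shared-resources pool, for a payoff of 117.70.

117.70 hours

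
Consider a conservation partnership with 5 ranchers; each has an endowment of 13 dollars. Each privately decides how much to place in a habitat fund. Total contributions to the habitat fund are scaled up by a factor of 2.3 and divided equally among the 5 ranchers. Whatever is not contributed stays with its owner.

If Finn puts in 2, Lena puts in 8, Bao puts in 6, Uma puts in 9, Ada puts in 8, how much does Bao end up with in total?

Total contributed: 2 + 8 + 6 + 9 + 8 = 33.
Each receives 2.3 × 33 / 5 = 15.18 from the habitat fund.
Bao keeps 13 − 6 = 7, so Bao's payoff is 7 + 15.18 = 22.18.

22.18 dollars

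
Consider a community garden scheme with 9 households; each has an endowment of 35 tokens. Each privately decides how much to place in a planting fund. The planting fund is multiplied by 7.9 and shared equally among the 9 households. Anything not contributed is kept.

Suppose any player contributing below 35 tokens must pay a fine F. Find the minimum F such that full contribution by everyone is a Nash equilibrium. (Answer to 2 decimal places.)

4.28 tokens

Given the others contribute fully, the best deviation is to contribute 0 (any partial contribution still incurs the fine and gives up units whose private return 0.8778 is below 1).
Deviating from 35 to 0 saves 35 tokens but forfeits the deviator's share of the drop in the planting fund: 7.9/9 × 35 = 30.72.
So the deviation gain is 35 − 30.72 = 4.28, and the fine must be at least 4.28 tokens to wipe it out.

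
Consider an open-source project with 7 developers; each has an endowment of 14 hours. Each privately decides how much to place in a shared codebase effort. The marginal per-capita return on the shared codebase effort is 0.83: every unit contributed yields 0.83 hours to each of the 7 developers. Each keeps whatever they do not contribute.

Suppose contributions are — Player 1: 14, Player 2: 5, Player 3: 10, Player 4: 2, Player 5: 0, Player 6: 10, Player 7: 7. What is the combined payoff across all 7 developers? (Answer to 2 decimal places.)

Total contributed: 14 + 5 + 10 + 2 + 0 + 10 + 7 = 48; total kept: 7 × 14 − 48 = 50.
The shared codebase effort pays out 0.83 × 7 × 48 = 278.88 in aggregate.
Group total = 50 + 278.88 = 328.88.

328.88 hours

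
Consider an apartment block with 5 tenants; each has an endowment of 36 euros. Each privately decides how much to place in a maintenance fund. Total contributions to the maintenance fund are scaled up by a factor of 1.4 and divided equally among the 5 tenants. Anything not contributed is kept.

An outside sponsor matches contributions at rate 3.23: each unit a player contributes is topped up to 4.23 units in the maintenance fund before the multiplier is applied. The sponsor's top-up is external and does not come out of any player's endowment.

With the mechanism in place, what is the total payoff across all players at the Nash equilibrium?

With the mechanism, a contributed unit returns 1.4 × 4.23 / 5 = 1.1844 per unit of net cost to the contributor — now above 1 — so contributing fully is weakly dominant for every player.
At the Nash equilibrium everyone contributes 36. Group total payoff = 1.4 × 4.23 × 180 = 1065.96.

1065.96 euros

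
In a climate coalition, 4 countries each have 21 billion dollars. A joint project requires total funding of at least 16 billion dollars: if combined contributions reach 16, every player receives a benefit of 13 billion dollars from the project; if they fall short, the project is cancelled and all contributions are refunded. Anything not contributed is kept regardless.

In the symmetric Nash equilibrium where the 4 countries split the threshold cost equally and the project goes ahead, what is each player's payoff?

Equal share of the threshold: 16/4 = 4.
At this profile no one gains by cutting their contribution: any cut drops the total below 16, the project is cancelled, contributions are refunded, and the deviator ends with 21, which is less than 21 − 4 + 13 = 30. Contributing more than 4 just wastes the excess. So contributing exactly 4 is a best response.
Each player's payoff: 21 − 4 + 13 = 30.

30 billion dollars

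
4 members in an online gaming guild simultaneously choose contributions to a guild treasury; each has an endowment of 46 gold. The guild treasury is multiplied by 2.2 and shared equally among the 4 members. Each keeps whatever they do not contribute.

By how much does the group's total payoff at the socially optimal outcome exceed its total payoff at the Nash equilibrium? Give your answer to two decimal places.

Each contributed unit returns 2.2/4 = 0.5500 to its contributor — below 1 — so contributing 0 is dominant for every player. At the Nash equilibrium everyone keeps their 46, and the group total is 4 × 46 = 184.
Each contributed unit returns 2.200 to the group as a whole (0.5500 to each of 4 players), which exceeds 1, so the social optimum is full contribution: group total = 2.200 × 184 = 404.80.
Efficiency loss = 404.80 − 184 = 220.80.

220.80 gold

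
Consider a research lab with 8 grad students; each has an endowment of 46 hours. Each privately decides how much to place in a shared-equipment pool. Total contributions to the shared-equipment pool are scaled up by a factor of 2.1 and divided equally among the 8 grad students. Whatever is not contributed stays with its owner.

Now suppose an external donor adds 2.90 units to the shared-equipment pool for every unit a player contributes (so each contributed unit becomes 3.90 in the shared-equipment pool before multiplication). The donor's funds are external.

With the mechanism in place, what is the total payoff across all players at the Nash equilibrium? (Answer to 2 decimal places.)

3013.92 hours

Under the mechanism each unit contributed yields 2.1 × 3.90 / 8 = 1.0238 back to its contributor per unit of net cost, which exceeds 1, making full contribution the dominant choice for everyone.
So the Nash equilibrium is full contribution by all 8; the group earns 2.1 × 3.90 × 368 = 3013.92.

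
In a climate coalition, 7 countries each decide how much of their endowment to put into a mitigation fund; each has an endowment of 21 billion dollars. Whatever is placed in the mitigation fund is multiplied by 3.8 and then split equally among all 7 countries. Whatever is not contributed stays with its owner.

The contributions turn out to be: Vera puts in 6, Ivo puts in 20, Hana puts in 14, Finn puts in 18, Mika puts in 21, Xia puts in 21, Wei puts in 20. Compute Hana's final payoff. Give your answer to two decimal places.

Total contributed: 6 + 20 + 14 + 18 + 21 + 21 + 20 = 120.
Each receives 3.8 × 120 / 7 = 65.14 from the mitigation fund.
Hana keeps 21 − 14 = 7, so Hana's payoff is 7 + 65.14 = 72.14.

72.14 billion dollars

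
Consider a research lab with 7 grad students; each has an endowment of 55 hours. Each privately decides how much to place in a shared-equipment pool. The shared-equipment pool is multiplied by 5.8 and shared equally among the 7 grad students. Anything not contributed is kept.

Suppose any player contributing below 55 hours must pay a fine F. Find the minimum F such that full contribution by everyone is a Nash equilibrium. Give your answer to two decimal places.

9.43 hours

Given the others contribute fully, the best deviation is to contribute 0 (any partial contribution still incurs the fine and gives up units whose private return 0.8286 is below 1).
Deviating from 55 to 0 saves 55 hours but forfeits the deviator's share of the drop in the shared-equipment pool: 5.8/7 × 55 = 45.57.
So the deviation gain is 55 − 45.57 = 9.43, and the fine must be at least 9.43 hours to wipe it out.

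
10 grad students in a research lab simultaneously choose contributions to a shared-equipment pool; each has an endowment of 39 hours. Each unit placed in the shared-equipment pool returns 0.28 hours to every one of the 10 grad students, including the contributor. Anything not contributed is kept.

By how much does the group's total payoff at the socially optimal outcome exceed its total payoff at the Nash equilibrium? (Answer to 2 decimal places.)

702.00 hours

The private return per contributed unit is 0.28 < 1, so contributing 0 is dominant for every player. At the Nash equilibrium everyone keeps their 39, and the group total is 10 × 39 = 390.
Each contributed unit returns 2.800 to the group as a whole (0.28 to each of 10 players), which exceeds 1, so the social optimum is full contribution: group total = 2.800 × 390 = 1092.00.
Efficiency loss = 1092.00 − 390 = 702.00.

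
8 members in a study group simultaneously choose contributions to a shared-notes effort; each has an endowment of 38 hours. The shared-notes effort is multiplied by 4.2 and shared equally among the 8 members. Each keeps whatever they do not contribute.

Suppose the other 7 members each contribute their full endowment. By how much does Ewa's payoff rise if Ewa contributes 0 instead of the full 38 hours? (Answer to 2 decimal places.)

Switching from a contribution of 38 to 0 lets Ewa keep an extra 38 hours, but lowers the shared-notes effort by 38, which costs Ewa their own share of that drop: 4.2/8 × 38 = 19.95.
Net gain = 38 − 19.95 = 18.05. The private return per contributed unit (0.5250) is below 1, so free-riding is indeed the best response regardless of what the others do.

18.05 hours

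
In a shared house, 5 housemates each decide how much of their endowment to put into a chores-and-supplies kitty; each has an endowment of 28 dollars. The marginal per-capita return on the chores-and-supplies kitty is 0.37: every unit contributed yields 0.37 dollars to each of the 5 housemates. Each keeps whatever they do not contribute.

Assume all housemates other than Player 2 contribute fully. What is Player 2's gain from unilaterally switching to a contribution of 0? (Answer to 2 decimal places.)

17.64 dollars

Switching from a contribution of 28 to 0 lets Player 2 keep an extra 28 dollars, but lowers the chores-and-supplies kitty by 28, which costs Player 2 their own share of that drop: 0.37 × 28 = 10.36.
Net gain = 28 − 10.36 = 17.64. The private return per contributed unit (0.37) is below 1, so free-riding is indeed the best response regardless of what the others do.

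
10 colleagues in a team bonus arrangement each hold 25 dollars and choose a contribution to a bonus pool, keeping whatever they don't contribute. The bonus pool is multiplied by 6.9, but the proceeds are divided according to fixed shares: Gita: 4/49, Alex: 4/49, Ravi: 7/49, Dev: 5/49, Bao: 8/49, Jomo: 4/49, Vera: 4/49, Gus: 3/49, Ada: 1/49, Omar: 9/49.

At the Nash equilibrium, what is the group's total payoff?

Player j's private return per contributed unit is 6.9 × (j's share). Contributing is weakly dominant for j when that share is at least 1/6.9 = 0.1449, and contributing 0 is dominant otherwise.
Bao and Omar are above the threshold, contributing 25 each; the remaining 8 contribute 0. Total contributed: 50.
The bonus pool pays out 6.9 × 50 = 345.00 in total (split across the unequal shares, but the aggregate is all that matters for the group sum).
The 8 free-riders keep 25 each, adding 200. Group total = 200 + 345.00 = 545.00.

545.00 dollars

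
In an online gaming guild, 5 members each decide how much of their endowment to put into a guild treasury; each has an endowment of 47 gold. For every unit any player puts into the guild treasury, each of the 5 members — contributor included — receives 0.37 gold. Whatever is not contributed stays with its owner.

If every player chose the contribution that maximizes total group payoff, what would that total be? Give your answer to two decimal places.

434.75 gold

Each contributed unit returns 1.850 to the group as a whole (0.37 to each of 5 players), which exceeds 1, so the social optimum is full contribution: group total = 1.850 × 235 = 434.75.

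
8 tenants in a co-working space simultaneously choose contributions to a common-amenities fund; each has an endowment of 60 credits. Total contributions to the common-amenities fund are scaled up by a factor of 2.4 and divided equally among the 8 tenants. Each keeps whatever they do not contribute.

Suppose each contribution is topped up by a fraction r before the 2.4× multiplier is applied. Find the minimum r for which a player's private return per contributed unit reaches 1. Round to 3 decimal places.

2.333

With matching at rate r, one contributed unit becomes (1 + r) in the common-amenities fund and returns 2.4 × (1 + r) / 8 to the contributor.
Setting this equal to 1: 1 + r = 8/2.4 = 3.3333.
So the minimum matching rate is r = 3.3333 − 1 = 2.333.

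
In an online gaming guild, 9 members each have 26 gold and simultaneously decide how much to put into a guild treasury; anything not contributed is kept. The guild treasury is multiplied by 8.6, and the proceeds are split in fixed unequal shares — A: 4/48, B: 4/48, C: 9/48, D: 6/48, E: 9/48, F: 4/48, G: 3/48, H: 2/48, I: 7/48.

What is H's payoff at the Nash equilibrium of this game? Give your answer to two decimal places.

63.27 gold

A player with share s gets back 8.6·s per unit contributed, so full contribution is dominant for anyone with s > 1/8.6 = 0.1163 and zero contribution is dominant for anyone below.
C, D, E and I are above the threshold, contributing 26 each; the remaining 5 contribute 0. Total contributed: 104.
H keeps 26 and receives 8.6 × 104 × 2/48 = 37.27 from the guild treasury, for a payoff of 63.27.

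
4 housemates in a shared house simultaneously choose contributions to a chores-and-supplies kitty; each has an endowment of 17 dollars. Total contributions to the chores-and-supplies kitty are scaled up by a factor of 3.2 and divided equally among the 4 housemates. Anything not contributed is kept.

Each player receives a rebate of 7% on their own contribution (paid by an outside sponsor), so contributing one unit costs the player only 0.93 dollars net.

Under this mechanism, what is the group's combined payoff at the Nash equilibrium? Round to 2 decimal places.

The effective private return is (3.2/4) / 0.93 = 0.8602, which is still under 1, so the mechanism doesn't change anyone's dominant strategy: zero contribution.
At the Nash equilibrium no one contributes; group total payoff = 4 × 17 = 68.

68.00 dollars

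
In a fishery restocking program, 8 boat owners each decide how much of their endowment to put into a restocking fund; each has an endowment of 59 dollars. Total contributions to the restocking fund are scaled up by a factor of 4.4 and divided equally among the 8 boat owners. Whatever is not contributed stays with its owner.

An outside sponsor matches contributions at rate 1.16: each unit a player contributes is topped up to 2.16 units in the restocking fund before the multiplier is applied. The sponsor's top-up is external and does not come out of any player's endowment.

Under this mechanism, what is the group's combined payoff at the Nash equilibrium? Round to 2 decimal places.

4485.89 dollars

Under the mechanism each unit contributed yields 4.4 × 2.16 / 8 = 1.1880 back to its contributor per unit of net cost, which exceeds 1, making full contribution the dominant choice for everyone.
At the Nash equilibrium everyone contributes 59. Group total payoff = 4.4 × 2.16 × 472 = 4485.89.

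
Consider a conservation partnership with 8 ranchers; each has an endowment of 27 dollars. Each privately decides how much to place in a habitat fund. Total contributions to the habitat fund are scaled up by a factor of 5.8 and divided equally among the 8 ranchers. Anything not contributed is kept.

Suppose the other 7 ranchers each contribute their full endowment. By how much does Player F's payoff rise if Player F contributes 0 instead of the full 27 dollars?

7.43 dollars

Switching from a contribution of 27 to 0 lets Player F keep an extra 27 dollars, but lowers the habitat fund by 27, which costs Player F their own share of that drop: 5.8/8 × 27 = 19.57.
Net gain = 27 − 19.57 = 7.43. The private return per contributed unit (0.7250) is below 1, so free-riding is indeed the best response regardless of what the others do.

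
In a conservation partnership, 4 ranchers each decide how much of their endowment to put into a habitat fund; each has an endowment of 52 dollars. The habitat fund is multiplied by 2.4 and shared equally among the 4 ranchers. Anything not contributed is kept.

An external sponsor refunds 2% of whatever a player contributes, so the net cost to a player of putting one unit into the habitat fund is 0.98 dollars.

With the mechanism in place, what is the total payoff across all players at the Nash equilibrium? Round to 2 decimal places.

208.00 dollars

The effective private return is (2.4/4) / 0.98 = 0.6122, which is still under 1, so the mechanism doesn't change anyone's dominant strategy: zero contribution.
At the Nash equilibrium no one contributes; group total payoff = 4 × 52 = 208.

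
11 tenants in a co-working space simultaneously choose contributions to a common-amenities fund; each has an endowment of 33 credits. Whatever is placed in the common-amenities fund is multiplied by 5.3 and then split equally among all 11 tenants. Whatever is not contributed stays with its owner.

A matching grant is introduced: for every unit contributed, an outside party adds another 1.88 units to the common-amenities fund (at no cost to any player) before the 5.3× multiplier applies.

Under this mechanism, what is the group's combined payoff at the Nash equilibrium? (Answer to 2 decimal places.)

The effective private return per unit is now 5.3 × 2.88 / 11 = 1.3876 > 1, so every player's dominant strategy flips to full contribution.
So the Nash equilibrium is full contribution by all 11; the group earns 5.3 × 2.88 × 363 = 5540.83.

5540.83 credits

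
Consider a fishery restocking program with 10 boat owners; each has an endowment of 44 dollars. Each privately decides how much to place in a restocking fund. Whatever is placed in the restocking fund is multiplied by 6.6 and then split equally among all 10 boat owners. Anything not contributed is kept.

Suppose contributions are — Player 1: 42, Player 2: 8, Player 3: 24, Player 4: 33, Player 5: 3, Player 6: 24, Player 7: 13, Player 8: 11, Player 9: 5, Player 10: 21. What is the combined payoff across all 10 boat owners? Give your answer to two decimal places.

Total contributed: 42 + 8 + 24 + 33 + 3 + 24 + 13 + 11 + 5 + 21 = 184; total kept: 10 × 44 − 184 = 256.
The restocking fund pays out 6.6 × 184 = 1214.40 in aggregate.
Group total = 256 + 1214.40 = 1470.40.

1470.40 dollars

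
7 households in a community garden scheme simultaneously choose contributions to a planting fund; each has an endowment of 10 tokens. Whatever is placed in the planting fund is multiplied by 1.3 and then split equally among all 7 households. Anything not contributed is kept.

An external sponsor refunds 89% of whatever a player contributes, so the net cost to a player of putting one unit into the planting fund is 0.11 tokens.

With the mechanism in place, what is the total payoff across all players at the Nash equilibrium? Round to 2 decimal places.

153.30 tokens

With the mechanism, a contributed unit returns (1.3/7) / 0.11 = 1.6883 per unit of net cost to the contributor — now above 1 — so contributing fully is weakly dominant for every player.
So the Nash equilibrium is full contribution by all 7; the group earns 7 × (10 × 0.89 + 1.3 × 10) = 153.30.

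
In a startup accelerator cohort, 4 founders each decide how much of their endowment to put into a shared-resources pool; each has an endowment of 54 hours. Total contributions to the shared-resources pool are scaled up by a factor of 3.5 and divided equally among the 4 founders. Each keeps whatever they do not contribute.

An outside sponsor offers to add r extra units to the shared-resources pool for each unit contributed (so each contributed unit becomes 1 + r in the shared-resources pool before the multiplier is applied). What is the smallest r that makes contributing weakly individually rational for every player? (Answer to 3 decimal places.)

With matching at rate r, one contributed unit becomes (1 + r) in the shared-resources pool and returns 3.5 × (1 + r) / 4 to the contributor.
Setting this equal to 1: 1 + r = 4/3.5 = 1.1429.
So the minimum matching rate is r = 1.1429 − 1 = 0.143.

0.143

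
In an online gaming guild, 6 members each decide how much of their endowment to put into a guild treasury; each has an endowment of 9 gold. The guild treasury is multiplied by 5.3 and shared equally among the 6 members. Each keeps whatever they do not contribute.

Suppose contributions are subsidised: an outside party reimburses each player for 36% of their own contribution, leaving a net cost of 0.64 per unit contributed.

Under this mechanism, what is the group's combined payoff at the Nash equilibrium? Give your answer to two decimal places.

305.64 gold

Under the mechanism each unit contributed yields (5.3/6) / 0.64 = 1.3802 back to its contributor per unit of net cost, which exceeds 1, making full contribution the dominant choice for everyone.
At the Nash equilibrium everyone contributes 9. Group total payoff = 6 × (9 × 0.36 + 5.3 × 9) = 305.64.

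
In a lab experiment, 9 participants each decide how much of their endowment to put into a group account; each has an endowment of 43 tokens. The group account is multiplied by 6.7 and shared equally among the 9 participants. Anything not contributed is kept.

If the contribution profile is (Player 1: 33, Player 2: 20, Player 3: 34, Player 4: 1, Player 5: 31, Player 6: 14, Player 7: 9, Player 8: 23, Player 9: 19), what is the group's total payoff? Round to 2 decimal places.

1435.80 tokens

Total contributed: 33 + 20 + 34 + 1 + 31 + 14 + 9 + 23 + 19 = 184; total kept: 9 × 43 − 184 = 203.
The group account pays out 6.7 × 184 = 1232.80 in aggregate.
Group total = 203 + 1232.80 = 1435.80.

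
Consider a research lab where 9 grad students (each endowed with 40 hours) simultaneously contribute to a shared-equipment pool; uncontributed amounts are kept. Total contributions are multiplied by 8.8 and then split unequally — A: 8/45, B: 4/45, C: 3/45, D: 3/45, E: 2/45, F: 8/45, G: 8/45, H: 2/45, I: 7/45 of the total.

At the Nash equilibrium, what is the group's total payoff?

For player j, contributing a unit is worthwhile iff 8.8 × (j's share) ≥ 1, i.e. iff j's share is at least 0.1136.
The shares above 0.1136 belong to A, F, G and I, contributing 40 each; the remaining 5 contribute 0. Total contributed: 160.
The shared-equipment pool pays out 8.8 × 160 = 1408.00 in total (split across the unequal shares, but the aggregate is all that matters for the group sum).
The 5 free-riders keep 40 each, adding 200. Group total = 200 + 1408.00 = 1608.00.

1608.00 hours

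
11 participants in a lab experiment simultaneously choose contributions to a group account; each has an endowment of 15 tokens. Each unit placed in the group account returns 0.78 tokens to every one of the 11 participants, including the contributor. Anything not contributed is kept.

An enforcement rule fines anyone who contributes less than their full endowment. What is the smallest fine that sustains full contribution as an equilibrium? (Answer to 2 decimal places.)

Given the others contribute fully, the best deviation is to contribute 0 (any partial contribution still incurs the fine and gives up units whose private return 0.78 is below 1).
Deviating from 15 to 0 saves 15 tokens but forfeits the deviator's share of the drop in the group account: 0.78 × 15 = 11.70.
So the deviation gain is 15 − 11.70 = 3.30, and the fine must be at least 3.30 tokens to wipe it out.

3.30 tokens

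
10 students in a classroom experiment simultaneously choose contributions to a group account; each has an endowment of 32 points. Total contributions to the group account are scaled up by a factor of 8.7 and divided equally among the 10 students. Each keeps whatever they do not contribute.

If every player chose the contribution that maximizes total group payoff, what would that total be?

Each contributed unit returns 8.700 to the group as a whole (0.8700 to each of 10 players), which exceeds 1, so the social optimum is full contribution: group total = 8.700 × 320 = 2784.00.

2784.00 points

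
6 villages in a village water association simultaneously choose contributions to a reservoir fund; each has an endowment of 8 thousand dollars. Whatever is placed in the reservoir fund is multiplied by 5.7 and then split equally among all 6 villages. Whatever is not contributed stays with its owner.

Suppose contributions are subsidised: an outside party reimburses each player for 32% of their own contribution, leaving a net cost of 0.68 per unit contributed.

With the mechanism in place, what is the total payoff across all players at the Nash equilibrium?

Under the mechanism each unit contributed yields (5.7/6) / 0.68 = 1.3971 back to its contributor per unit of net cost, which exceeds 1, making full contribution the dominant choice for everyone.
At the Nash equilibrium everyone contributes 8. Group total payoff = 6 × (8 × 0.32 + 5.7 × 8) = 288.96.

288.96 thousand dollars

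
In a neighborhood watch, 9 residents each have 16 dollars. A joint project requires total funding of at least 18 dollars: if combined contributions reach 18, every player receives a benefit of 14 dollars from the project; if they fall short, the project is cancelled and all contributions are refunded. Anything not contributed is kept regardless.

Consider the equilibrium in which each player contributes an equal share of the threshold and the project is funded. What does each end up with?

28 dollars

Equal share of the threshold: 18/9 = 2.
At this profile no one gains by cutting their contribution: any cut drops the total below 18, the project is cancelled, contributions are refunded, and the deviator ends with 16, which is less than 16 − 2 + 14 = 28. Contributing more than 2 just wastes the excess. So contributing exactly 2 is a best response.
Each player's payoff: 16 − 2 + 14 = 28.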